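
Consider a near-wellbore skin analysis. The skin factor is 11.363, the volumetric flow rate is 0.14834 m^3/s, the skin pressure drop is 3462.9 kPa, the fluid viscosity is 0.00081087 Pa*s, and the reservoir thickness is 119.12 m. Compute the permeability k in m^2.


k = S*q*mu / (2*pi*dP_s*1000*hr)
k = 11.363*0.14834*0.00081087 / (2*pi*3462.9*1000*119.12)
k = 5.2735e-13 m^2


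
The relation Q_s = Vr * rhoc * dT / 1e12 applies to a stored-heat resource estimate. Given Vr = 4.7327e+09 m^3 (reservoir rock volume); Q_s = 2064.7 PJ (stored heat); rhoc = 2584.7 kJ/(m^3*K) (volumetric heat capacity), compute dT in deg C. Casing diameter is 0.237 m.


dT = Q_s * 1e12 / (Vr * rhoc)
dT = 2064.7 * 1e12 / (4.7327e+09 * 2584.7)
dT = 168.7866 K
Convert (temperature difference, 1 K = 1 deg C): 168.7866 K = 168.7866 deg C
dT = 168.79 deg C


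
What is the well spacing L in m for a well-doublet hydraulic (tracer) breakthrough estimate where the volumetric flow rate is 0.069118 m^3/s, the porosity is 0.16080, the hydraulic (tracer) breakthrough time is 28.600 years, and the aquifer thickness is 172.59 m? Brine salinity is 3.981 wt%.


L = sqrt(t_bt*365.25*86400*3*Qv / (pi*hr*phi))
L = sqrt(28.600*365.25*86400*3*0.069118 / (pi*172.59*0.16080))
L = 1465.1 m


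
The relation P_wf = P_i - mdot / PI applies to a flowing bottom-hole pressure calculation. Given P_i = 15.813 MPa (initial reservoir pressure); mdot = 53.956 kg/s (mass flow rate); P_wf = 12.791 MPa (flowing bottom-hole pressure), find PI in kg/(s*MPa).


PI = mdot / (P_i - P_wf)
PI = 53.956 / (15.813 - 12.791)
PI = 17.854 kg/(s*MPa)


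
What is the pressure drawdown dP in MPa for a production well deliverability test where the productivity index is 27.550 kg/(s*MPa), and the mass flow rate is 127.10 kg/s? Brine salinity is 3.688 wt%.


dP = mdot * 1000 / PI
dP = 127.10 * 1000 / 27.550
dP = 4613.430 kPa
Convert: 4613.430 kPa * 0.001 = 4.6134 MPa
dP = 4.6134 MPa


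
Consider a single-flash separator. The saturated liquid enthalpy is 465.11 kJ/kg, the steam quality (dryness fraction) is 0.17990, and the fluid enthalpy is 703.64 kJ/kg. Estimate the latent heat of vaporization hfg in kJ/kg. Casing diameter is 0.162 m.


hfg = (h - hf) / x
hfg = (703.64 - 465.11) / 0.17990
hfg = 1325.9 kJ/kg


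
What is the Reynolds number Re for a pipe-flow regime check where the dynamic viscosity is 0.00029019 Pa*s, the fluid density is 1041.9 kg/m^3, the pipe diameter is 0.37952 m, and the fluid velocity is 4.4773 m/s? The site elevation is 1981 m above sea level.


Re = rho * vel * D / mu
Re = 1041.9 * 4.4773 * 0.37952 / 0.00029019
Re = 6.1009e+06


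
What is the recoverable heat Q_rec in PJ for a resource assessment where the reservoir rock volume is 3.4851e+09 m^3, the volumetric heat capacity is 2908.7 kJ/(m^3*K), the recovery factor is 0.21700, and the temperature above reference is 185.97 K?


Step 1: Q_s = Vr*rhoc*dT/1e12 = 3.4851e+09*2908.7*185.97/1e12 = 1885.198 PJ
Step 2: Q_rec = Q_s * RF = 1885.198 * 0.217 = 409.09 PJ
Q_rec = 409.09 PJ


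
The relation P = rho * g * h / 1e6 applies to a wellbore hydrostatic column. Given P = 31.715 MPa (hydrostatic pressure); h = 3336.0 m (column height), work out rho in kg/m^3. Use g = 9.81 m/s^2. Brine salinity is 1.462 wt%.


rho = P * 1e6 / (g * h)
rho = 31.715 * 1e6 / (9.81 * 3336.0)
rho = 969.10 kg/m^3


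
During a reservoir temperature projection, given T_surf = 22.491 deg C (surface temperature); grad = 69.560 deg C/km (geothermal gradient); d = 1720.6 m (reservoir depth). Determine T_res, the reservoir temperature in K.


T_res = T_surf + grad * d / 1000
T_res = 22.491 + 69.560 * 1720.6 / 1000
T_res = 142.1759 deg C
Convert to K: 142.1759 + 273.15 = 415.33 K
T_res = 415.33 K


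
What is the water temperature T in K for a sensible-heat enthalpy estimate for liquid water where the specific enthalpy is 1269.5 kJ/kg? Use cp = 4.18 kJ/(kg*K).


T = h / cp
T = 1269.5 / 4.18
T = 303.7081 deg C
Convert to K: 303.7081 + 273.15 = 576.86 K
T = 576.86 K


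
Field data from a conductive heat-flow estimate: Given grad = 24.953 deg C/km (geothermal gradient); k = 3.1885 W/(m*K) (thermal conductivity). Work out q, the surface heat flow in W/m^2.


q = k * grad / 1000
q = 3.1885 * 24.953 / 1000
q = 0.079563 W/m^2


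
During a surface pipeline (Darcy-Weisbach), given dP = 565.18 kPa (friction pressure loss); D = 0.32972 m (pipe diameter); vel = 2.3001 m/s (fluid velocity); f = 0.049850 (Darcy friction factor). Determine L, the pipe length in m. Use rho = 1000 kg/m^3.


L = dP*1000*D / (f*rho*vel^2/2)
L = 565.18*1000*0.32972 / (0.049850*1000*2.3001^2/2)
L = 1413.2 m


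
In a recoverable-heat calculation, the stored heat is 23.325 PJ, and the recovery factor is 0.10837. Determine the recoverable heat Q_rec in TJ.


Q_rec = Q_s * RF
Q_rec = 23.325 * 0.10837
Q_rec = 2.527730 PJ
Convert: 2.527730 PJ * 1000.0 = 2527.7 TJ
Q_rec = 2527.7 TJ


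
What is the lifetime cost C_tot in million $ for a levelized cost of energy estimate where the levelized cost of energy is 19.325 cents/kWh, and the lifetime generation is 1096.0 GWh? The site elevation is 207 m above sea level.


C_tot = LCOE / 100 * E_tot
C_tot = 19.325 / 100 * 1096.0
C_tot = 211.80 million $


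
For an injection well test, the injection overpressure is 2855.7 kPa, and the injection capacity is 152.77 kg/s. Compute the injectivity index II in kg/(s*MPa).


II = mdot * 1000 / dP
II = 152.77 * 1000 / 2855.7
II = 53.497 kg/(s*MPa)


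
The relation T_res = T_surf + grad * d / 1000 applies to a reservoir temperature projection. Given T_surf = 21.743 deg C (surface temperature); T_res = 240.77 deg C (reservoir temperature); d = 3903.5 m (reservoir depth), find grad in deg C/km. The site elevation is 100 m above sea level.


grad = (T_res - T_surf) / d * 1000
grad = (240.77 - 21.743) / 3903.5 * 1000
grad = 56.110 deg C/km


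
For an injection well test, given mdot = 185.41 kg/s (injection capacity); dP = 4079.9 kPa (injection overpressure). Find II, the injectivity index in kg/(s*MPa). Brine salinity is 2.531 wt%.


II = mdot * 1000 / dP
II = 185.41 * 1000 / 4079.9
II = 45.445 kg/(s*MPa)


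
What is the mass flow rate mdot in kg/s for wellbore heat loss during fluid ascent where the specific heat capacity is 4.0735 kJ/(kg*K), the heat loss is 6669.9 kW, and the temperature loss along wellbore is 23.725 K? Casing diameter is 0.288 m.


mdot = Q_loss / (cp * dT)
mdot = 6669.9 / (4.0735 * 23.725)
mdot = 69.015 kg/s


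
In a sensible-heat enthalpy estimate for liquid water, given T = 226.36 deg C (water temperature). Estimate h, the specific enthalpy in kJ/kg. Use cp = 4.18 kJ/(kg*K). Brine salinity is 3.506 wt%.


h = cp * T
h = 4.18 * 226.36
h = 946.18 kJ/kg


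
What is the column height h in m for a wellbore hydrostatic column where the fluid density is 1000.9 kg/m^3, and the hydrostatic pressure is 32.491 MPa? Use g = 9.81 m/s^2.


h = P * 1e6 / (g * rho)
h = 32.491 * 1e6 / (9.81 * 1000.9)
h = 3309.1 m


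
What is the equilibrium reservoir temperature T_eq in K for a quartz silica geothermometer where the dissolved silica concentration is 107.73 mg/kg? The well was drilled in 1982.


T_eq = 1309 / (5.19 - log10(SiO2)) - 273.15
T_eq = 1309 / (5.19 - log10(107.73)) - 273.15
T_eq = 141.3970 deg C
Convert to K: 141.3970 + 273.15 = 414.55 K
T_eq = 414.55 K


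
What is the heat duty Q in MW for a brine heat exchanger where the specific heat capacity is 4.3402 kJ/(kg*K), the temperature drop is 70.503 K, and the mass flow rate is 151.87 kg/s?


Q = mdot * cp * dT / 1000
Q = 151.87 * 4.3402 * 70.503 / 1000
Q = 46.472 MW


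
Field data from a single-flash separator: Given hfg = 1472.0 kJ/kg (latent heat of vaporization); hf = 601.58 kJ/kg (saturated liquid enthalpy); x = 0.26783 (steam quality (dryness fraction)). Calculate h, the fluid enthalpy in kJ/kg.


h = hf + x * hfg
h = 601.58 + 0.26783 * 1472.0
h = 995.83 kJ/kg


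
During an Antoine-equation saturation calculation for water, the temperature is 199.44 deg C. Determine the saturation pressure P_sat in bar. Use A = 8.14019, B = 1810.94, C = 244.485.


P_sat = 10^(A - B/(C + T)) / 760 * 0.101325
P_sat = 10^(8.14019 - 1810.94/(244.485 + 199.44)) / 760 * 0.101325
P_sat = 1.533593 MPa
Convert: 1.533593 MPa * 10.0 = 15.336 bar
P_sat = 15.336 bar


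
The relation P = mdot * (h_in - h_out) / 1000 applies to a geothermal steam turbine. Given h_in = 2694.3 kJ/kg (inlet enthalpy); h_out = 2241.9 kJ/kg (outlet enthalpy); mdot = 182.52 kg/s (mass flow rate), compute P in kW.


P = mdot * (h_in - h_out) / 1000
P = 182.52 * (2694.3 - 2241.9) / 1000
P = 82.57205 MW
Convert: 82.57205 MW * 1000.0 = 82572 kW
P = 82572 kW


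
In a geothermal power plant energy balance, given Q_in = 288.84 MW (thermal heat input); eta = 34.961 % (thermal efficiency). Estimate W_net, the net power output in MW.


W_net = eta / 100 * Q_in
W_net = 34.961 / 100 * 288.84
W_net = 100.98 MW


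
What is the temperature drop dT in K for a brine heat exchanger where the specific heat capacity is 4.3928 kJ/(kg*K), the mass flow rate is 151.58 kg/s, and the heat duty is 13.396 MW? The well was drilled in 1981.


dT = Q * 1000 / (mdot * cp)
dT = 13.396 * 1000 / (151.58 * 4.3928)
dT = 20.118 K


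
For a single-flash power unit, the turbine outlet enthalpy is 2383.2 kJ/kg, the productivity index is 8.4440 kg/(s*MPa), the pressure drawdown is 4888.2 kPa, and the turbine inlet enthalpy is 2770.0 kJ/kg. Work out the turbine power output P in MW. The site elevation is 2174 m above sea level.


Step 1: mdot = PI * dP / 1000 = 8.444 * 4888.2 / 1000 = 41.27596 kg/s
Step 2: P = mdot*(h_in - h_out)/1000 = 41.27596*(2770.0 - 2383.2)/1000 = 15.966 MW
P = 15.966 MW


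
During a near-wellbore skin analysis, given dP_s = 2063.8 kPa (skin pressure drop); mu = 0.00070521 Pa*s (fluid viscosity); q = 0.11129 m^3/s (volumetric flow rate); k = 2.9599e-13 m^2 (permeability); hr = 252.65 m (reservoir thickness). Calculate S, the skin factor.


S = dP_s * 1000 * 2*pi*k*hr / (q*mu)
S = 2063.8 * 1000 * 2*pi*2.9599e-13*252.65 / (0.11129*0.00070521)
S = 12.356


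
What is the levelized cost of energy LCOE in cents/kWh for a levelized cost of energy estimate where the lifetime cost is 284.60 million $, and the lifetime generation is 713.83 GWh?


LCOE = C_tot / E_tot * 100
LCOE = 284.60 / 713.83 * 100
LCOE = 39.869 cents/kWh


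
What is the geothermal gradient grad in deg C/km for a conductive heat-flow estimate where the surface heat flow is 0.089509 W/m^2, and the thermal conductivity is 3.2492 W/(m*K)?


grad = q * 1000 / k
grad = 0.089509 * 1000 / 3.2492
grad = 27.548 deg C/km


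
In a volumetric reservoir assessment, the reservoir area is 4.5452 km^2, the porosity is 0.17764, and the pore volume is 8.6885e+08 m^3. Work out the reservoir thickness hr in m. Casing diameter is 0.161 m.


hr = Vp / (A * 1e6 * phi)
hr = 8.6885e+08 / (4.5452 * 1e6 * 0.17764)
hr = 1076.1 m


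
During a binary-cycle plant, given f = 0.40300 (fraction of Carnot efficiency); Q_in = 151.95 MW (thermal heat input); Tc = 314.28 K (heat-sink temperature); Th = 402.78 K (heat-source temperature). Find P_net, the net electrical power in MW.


Step 1: eta = (1 - Tc/Th)*f = (1 - 314.28/402.78)*0.403 = 0.08854834
Step 2: P_net = eta * Q_in = 0.08854834 * 151.95 = 13.455 MW
P_net = 13.455 MW


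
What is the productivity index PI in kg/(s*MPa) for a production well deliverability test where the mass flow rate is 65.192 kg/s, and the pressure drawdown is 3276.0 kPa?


PI = mdot * 1000 / dP
PI = 65.192 * 1000 / 3276.0
PI = 19.900 kg/(s*MPa)


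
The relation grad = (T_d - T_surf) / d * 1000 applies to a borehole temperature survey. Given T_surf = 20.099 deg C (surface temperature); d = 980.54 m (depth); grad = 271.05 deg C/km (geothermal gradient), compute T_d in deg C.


T_d = T_surf + grad * d / 1000
T_d = 20.099 + 271.05 * 980.54 / 1000
T_d = 285.87 deg C


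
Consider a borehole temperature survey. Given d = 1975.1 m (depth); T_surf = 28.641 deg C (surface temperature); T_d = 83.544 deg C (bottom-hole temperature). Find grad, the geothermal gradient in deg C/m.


grad = (T_d - T_surf) / d * 1000
grad = (83.544 - 28.641) / 1975.1 * 1000
grad = 27.79758 deg C/km
Convert: 27.79758 deg C/km * 0.001 = 0.027798 deg C/m
grad = 0.027798 deg C/m


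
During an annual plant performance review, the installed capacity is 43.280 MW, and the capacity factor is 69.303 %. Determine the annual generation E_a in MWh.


E_a = CF / 100 * cap * 8760
E_a = 69.303 / 100 * 43.280 * 8760
E_a = 2.6275e+05 MWh


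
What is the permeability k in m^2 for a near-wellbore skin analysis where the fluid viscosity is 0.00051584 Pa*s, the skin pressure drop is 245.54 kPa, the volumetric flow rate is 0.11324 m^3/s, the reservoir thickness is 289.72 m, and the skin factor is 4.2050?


k = S*q*mu / (2*pi*dP_s*1000*hr)
k = 4.2050*0.11324*0.00051584 / (2*pi*245.54*1000*289.72)
k = 5.4954e-13 m^2


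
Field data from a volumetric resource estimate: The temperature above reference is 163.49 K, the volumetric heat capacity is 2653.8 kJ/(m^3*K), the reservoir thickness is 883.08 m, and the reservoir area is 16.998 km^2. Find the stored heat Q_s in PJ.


Step 1: Vr = A*1e6*hr = 16.998*1e6*883.08 = 1.501059e+10 m^3
Step 2: Q_s = Vr*rhoc*dT/1e12 = 1.501059e+10*2653.8*163.49/1e12 = 6512.6 PJ
Q_s = 6512.6 PJ


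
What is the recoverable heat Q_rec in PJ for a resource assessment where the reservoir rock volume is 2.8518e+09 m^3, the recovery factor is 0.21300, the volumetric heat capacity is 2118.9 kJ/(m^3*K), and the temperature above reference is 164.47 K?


Step 1: Q_s = Vr*rhoc*dT/1e12 = 2.8518e+09*2118.9*164.47/1e12 = 993.8394 PJ
Step 2: Q_rec = Q_s * RF = 993.8394 * 0.213 = 211.69 PJ
Q_rec = 211.69 PJ


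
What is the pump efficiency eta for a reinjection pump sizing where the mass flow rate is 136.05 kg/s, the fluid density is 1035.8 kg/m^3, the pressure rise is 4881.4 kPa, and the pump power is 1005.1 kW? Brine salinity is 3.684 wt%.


eta = mdot * dP / (rho * P_pump)
eta = 136.05 * 4881.4 / (1035.8 * 1005.1)
eta = 0.63791


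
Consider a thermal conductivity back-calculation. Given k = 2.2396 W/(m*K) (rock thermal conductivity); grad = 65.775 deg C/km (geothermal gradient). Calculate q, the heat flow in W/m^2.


q = k * grad / 1000
q = 2.2396 * 65.775 / 1000
q = 0.14731 W/m^2


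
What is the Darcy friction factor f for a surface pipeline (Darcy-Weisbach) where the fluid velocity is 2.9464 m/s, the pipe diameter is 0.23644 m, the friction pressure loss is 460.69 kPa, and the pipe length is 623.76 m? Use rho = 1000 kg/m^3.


f = dP*1000 / ((L/D)*(rho*vel^2/2))
f = 460.69*1000 / ((623.76/0.23644)*(1000*2.9464^2/2))
f = 0.040231


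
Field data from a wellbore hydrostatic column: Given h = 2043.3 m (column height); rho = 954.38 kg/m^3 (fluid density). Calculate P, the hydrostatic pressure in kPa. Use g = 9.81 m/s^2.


P = rho * g * h / 1e6
P = 954.38 * 9.81 * 2043.3 / 1e6
P = 19.13033 MPa
Convert: 19.13033 MPa * 1000.0 = 19130 kPa
P = 19130 kPa


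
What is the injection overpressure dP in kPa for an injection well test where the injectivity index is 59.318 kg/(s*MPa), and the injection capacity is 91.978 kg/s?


dP = mdot * 1000 / II
dP = 91.978 * 1000 / 59.318
dP = 1550.6 kPa


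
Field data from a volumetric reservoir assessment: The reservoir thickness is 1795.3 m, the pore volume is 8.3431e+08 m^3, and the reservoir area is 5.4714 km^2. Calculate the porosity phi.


phi = Vp / (A * 1e6 * hr)
phi = 8.3431e+08 / (5.4714 * 1e6 * 1795.3)
phi = 0.084936


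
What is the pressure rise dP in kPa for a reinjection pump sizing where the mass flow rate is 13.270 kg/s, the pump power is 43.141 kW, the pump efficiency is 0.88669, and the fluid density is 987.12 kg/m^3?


dP = P_pump * rho * eta / mdot
dP = 43.141 * 987.12 * 0.88669 / 13.270
dP = 2845.5 kPa


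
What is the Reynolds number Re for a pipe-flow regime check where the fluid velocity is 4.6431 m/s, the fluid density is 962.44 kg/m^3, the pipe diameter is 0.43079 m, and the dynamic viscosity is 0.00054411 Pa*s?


Re = rho * vel * D / mu
Re = 962.44 * 4.6431 * 0.43079 / 0.00054411
Re = 3.5380e+06


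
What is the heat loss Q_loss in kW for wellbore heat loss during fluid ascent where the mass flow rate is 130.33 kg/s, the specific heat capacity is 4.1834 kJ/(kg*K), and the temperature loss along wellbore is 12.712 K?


Q_loss = mdot * cp * dT
Q_loss = 130.33 * 4.1834 * 12.712
Q_loss = 6930.9 kW


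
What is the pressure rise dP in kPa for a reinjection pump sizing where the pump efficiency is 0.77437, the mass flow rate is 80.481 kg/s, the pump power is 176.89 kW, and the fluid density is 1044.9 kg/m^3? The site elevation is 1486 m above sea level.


dP = P_pump * rho * eta / mdot
dP = 176.89 * 1044.9 * 0.77437 / 80.481
dP = 1778.4 kPa


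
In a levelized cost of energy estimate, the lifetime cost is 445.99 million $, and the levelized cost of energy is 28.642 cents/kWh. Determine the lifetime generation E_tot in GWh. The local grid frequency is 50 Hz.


E_tot = C_tot / LCOE * 100
E_tot = 445.99 / 28.642 * 100
E_tot = 1557.1 GWh


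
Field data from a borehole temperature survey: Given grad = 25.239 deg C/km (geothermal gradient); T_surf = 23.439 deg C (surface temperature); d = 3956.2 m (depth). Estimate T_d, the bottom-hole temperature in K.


T_d = T_surf + grad * d / 1000
T_d = 23.439 + 25.239 * 3956.2 / 1000
T_d = 123.2895 deg C
Convert to K: 123.2895 + 273.15 = 396.44 K
T_d = 396.44 K


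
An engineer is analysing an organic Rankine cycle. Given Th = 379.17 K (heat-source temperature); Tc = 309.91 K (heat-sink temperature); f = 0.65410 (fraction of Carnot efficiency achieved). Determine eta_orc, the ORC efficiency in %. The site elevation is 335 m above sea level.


eta_orc = (1 - Tc/Th) * f * 100
eta_orc = (1 - 309.91/379.17) * 0.65410 * 100
eta_orc = 11.948 %


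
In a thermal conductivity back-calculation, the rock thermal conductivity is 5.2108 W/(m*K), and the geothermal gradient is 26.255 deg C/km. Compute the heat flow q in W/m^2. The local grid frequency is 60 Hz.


q = k * grad / 1000
q = 5.2108 * 26.255 / 1000
q = 0.13681 W/m^2


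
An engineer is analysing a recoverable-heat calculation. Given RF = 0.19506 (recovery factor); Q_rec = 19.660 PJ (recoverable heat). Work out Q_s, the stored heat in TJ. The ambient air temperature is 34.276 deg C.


Q_s = Q_rec / RF
Q_s = 19.660 / 0.19506
Q_s = 100.7895 PJ
Convert: 100.7895 PJ * 1000.0 = 1.0079e+05 TJ
Q_s = 1.0079e+05 TJ


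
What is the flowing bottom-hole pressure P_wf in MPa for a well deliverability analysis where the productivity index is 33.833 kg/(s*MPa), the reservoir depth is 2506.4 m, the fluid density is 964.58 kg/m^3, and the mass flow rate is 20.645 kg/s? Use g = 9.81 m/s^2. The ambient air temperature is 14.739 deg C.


Step 1: P_i = rho*g*h/1e6 = 964.58*9.81*2506.4/1e6 = 23.71688 MPa
Step 2: P_wf = P_i - mdot/PI = 23.71688 - 20.645/33.833 = 23.107 MPa
P_wf = 23.107 MPa


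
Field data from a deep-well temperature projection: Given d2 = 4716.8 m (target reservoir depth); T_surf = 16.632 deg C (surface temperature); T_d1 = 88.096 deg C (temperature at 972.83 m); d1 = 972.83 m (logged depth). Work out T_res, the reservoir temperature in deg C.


Step 1: grad = (T_d1 - T_surf)/d1 * 1000 = (88.096 - 16.632)/972.83 * 1000 = 73.45991 deg C/km
Step 2: T_res = T_surf + grad*d2/1000 = 16.632 + 73.45991*4716.8/1000 = 363.13 deg C
T_res = 363.13 deg C


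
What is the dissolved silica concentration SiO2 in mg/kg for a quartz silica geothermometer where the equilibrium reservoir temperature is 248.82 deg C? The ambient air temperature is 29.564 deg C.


SiO2 = 10^(5.19 - 1309/(T_eq + 273.15))
SiO2 = 10^(5.19 - 1309/(248.82 + 273.15))
SiO2 = 481.05 mg/kg


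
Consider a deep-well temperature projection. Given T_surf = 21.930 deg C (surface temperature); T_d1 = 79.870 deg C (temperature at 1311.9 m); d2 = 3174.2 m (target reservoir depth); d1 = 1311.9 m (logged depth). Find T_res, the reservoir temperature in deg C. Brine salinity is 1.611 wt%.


Step 1: grad = (T_d1 - T_surf)/d1 * 1000 = (79.87 - 21.93)/1311.9 * 1000 = 44.16495 deg C/km
Step 2: T_res = T_surf + grad*d2/1000 = 21.93 + 44.16495*3174.2/1000 = 162.12 deg C
T_res = 162.12 deg C


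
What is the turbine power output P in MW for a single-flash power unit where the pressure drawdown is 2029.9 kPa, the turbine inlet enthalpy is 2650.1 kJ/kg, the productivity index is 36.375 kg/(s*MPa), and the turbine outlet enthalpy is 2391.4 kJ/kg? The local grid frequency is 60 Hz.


Step 1: mdot = PI * dP / 1000 = 36.375 * 2029.9 / 1000 = 73.83761 kg/s
Step 2: P = mdot*(h_in - h_out)/1000 = 73.83761*(2650.1 - 2391.4)/1000 = 19.102 MW
P = 19.102 MW


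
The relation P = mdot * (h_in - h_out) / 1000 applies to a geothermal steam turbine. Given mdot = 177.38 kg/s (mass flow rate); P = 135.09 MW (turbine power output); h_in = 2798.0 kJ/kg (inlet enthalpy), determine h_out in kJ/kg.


h_out = h_in - P * 1000 / mdot
h_out = 2798.0 - 135.09 * 1000 / 177.38
h_out = 2036.4 kJ/kg


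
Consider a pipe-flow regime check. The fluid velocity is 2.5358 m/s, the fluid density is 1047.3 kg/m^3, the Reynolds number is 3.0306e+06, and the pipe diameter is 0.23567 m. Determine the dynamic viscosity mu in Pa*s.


mu = rho * vel * D / Re
mu = 1047.3 * 2.5358 * 0.23567 / 3.0306e+06
mu = 0.00020652 Pa*s


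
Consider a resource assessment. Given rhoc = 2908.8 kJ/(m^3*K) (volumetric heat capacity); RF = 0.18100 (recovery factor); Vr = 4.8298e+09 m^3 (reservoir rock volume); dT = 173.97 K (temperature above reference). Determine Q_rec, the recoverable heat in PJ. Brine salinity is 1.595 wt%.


Step 1: Q_s = Vr*rhoc*dT/1e12 = 4.8298e+09*2908.8*173.97/1e12 = 2444.091 PJ
Step 2: Q_rec = Q_s * RF = 2444.091 * 0.181 = 442.38 PJ
Q_rec = 442.38 PJ


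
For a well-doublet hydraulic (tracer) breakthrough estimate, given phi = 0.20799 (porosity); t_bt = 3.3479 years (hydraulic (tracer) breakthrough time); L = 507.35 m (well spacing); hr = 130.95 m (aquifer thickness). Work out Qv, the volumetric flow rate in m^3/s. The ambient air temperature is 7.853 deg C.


Qv = pi*hr*phi*L^2 / (3*t_bt*365.25*86400)
Qv = pi*130.95*0.20799*507.35^2 / (3*3.3479*365.25*86400)
Qv = 0.069489 m^3/s


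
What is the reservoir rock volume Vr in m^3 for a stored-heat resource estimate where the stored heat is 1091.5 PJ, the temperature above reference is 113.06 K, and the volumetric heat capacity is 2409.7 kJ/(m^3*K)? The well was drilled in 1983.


Vr = Q_s * 1e12 / (rhoc * dT)
Vr = 1091.5 * 1e12 / (2409.7 * 113.06)
Vr = 4.0064e+09 m^3


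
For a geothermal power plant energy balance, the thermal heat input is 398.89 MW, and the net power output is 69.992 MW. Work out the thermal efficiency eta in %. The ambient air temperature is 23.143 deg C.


eta = W_net / Q_in * 100
eta = 69.992 / 398.89 * 100
eta = 17.547 %


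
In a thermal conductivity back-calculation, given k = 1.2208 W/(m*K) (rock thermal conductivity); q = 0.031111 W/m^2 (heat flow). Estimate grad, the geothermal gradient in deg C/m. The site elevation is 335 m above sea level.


grad = q / k * 1000
grad = 0.031111 / 1.2208 * 1000
grad = 25.48411 deg C/km
Convert: 25.48411 deg C/km * 0.001 = 0.025484 deg C/m
grad = 0.025484 deg C/m


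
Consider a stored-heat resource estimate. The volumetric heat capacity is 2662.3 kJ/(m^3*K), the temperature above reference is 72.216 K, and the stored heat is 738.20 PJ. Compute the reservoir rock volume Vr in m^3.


Vr = Q_s * 1e12 / (rhoc * dT)
Vr = 738.20 * 1e12 / (2662.3 * 72.216)
Vr = 3.8396e+09 m^3


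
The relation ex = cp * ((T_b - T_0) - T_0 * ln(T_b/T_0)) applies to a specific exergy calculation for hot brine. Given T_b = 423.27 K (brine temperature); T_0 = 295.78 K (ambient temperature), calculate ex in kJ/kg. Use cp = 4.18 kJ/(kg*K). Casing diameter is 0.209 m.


ex = cp * ((T_b - T_0) - T_0 * ln(T_b/T_0))
ex = 4.18 * ((423.27 - 295.78) - 295.78 * ln(423.27/295.78))
ex = 89.804 kJ/kg


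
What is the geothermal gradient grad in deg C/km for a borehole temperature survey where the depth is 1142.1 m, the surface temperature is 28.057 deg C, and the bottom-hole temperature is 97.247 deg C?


grad = (T_d - T_surf) / d * 1000
grad = (97.247 - 28.057) / 1142.1 * 1000
grad = 60.581 deg C/km


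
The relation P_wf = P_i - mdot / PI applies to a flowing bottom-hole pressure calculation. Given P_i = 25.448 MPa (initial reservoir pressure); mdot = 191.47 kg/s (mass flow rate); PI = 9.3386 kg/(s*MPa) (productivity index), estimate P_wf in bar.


P_wf = P_i - mdot / PI
P_wf = 25.448 - 191.47 / 9.3386
P_wf = 4.944927 MPa
Convert: 4.944927 MPa * 10.0 = 49.449 bar
P_wf = 49.449 bar


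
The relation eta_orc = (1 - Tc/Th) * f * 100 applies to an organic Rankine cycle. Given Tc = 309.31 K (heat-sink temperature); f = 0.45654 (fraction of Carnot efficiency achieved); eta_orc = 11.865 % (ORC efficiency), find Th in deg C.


Th = Tc / (1 - (eta_orc/100)/f)
Th = 309.31 / (1 - (11.865/100)/0.45654)
Th = 417.9241 K
Convert to deg C: 417.9241 - 273.15 = 144.77 deg C
Th = 144.77 deg C


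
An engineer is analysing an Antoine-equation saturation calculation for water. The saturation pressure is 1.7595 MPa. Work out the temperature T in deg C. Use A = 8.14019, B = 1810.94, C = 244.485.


T = B / (A - log10(P_sat * 760 / 0.101325)) - C
T = 1810.94 / (8.14019 - log10(1.7595 * 760 / 0.101325)) - 244.485
T = 206.03 deg C


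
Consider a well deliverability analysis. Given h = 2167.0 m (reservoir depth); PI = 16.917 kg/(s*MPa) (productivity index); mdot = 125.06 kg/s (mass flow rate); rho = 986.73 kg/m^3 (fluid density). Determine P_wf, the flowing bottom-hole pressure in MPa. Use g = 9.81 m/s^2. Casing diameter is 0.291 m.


Step 1: P_i = rho*g*h/1e6 = 986.73*9.81*2167.0/1e6 = 20.97617 MPa
Step 2: P_wf = P_i - mdot/PI = 20.97617 - 125.06/16.917 = 13.584 MPa
P_wf = 13.584 MPa


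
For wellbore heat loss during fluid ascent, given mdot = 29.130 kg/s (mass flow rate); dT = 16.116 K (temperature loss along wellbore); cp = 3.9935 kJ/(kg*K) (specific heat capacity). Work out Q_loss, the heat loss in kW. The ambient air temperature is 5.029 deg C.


Q_loss = mdot * cp * dT
Q_loss = 29.130 * 3.9935 * 16.116
Q_loss = 1874.8 kW


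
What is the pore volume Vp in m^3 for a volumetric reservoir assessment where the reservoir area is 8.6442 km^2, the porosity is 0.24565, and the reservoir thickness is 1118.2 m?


Vp = A * 1e6 * hr * phi
Vp = 8.6442 * 1e6 * 1118.2 * 0.24565
Vp = 2.3744e+09 m^3


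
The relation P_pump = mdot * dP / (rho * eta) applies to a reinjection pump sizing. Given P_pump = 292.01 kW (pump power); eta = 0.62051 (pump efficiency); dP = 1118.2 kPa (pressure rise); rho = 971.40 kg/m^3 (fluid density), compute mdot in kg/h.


mdot = P_pump * rho * eta / dP
mdot = 292.01 * 971.40 * 0.62051 / 1118.2
mdot = 157.4074 kg/s
Convert: 157.4074 kg/s * 3600.0 = 5.6667e+05 kg/h
mdot = 5.6667e+05 kg/h


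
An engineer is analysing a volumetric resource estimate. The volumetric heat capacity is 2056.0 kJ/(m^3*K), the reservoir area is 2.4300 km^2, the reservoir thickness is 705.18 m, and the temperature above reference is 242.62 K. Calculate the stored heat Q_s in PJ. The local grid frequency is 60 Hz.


Step 1: Vr = A*1e6*hr = 2.43*1e6*705.18 = 1.713587e+09 m^3
Step 2: Q_s = Vr*rhoc*dT/1e12 = 1.713587e+09*2056.0*242.62/1e12 = 854.78 PJ
Q_s = 854.78 PJ


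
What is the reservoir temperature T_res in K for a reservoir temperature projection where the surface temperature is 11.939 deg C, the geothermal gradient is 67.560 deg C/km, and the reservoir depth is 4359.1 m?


T_res = T_surf + grad * d / 1000
T_res = 11.939 + 67.560 * 4359.1 / 1000
T_res = 306.4398 deg C
Convert to K: 306.4398 + 273.15 = 579.59 K
T_res = 579.59 K


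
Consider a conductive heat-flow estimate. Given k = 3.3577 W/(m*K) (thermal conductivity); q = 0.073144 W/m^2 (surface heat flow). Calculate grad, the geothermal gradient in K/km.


grad = q * 1000 / k
grad = 0.073144 * 1000 / 3.3577
grad = 21.78396 deg C/km
Convert: 21.78396 deg C/km * 1.0 = 21.784 K/km
grad = 21.784 K/km


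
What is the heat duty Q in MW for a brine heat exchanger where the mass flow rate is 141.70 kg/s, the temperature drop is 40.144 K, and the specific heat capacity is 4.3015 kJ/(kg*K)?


Q = mdot * cp * dT / 1000
Q = 141.70 * 4.3015 * 40.144 / 1000
Q = 24.469 MW


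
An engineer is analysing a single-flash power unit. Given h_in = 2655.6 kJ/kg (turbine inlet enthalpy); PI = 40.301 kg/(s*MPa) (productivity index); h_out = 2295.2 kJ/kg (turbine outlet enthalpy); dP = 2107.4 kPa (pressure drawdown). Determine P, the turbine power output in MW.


Step 1: mdot = PI * dP / 1000 = 40.301 * 2107.4 / 1000 = 84.93033 kg/s
Step 2: P = mdot*(h_in - h_out)/1000 = 84.93033*(2655.6 - 2295.2)/1000 = 30.609 MW
P = 30.609 MW


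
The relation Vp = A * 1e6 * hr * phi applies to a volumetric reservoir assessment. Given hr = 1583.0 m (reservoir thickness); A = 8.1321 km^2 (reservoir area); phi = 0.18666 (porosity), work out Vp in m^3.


Vp = A * 1e6 * hr * phi
Vp = 8.1321 * 1e6 * 1583.0 * 0.18666
Vp = 2.4029e+09 m^3


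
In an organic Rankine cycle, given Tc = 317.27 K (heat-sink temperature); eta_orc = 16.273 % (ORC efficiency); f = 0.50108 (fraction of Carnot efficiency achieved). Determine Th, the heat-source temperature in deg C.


Th = Tc / (1 - (eta_orc/100)/f)
Th = 317.27 / (1 - (16.273/100)/0.50108)
Th = 469.8615 K
Convert to deg C: 469.8615 - 273.15 = 196.71 deg C
Th = 196.71 deg C


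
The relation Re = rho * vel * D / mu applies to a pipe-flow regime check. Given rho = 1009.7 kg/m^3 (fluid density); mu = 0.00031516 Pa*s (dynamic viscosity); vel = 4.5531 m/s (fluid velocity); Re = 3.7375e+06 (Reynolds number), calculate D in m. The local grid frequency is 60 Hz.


D = Re * mu / (rho * vel)
D = 3.7375e+06 * 0.00031516 / (1009.7 * 4.5531)
D = 0.25622 m


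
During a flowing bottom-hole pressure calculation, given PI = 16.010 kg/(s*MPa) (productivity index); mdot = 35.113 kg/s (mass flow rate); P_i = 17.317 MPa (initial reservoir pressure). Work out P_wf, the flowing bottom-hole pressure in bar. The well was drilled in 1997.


P_wf = P_i - mdot / PI
P_wf = 17.317 - 35.113 / 16.010
P_wf = 15.12381 MPa
Convert: 15.12381 MPa * 10.0 = 151.24 bar
P_wf = 151.24 bar


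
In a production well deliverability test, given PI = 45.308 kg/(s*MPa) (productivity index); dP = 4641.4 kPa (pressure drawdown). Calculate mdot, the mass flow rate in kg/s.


mdot = PI * dP / 1000
mdot = 45.308 * 4641.4 / 1000
mdot = 210.29 kg/s


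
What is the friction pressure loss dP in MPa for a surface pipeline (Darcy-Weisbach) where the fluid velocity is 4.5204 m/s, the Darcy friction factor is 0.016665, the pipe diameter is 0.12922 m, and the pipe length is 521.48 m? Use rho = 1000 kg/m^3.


dP = f * (L/D) * (rho*vel^2/2) / 1000
dP = 0.016665 * (521.48/0.12922) * (1000*4.5204^2/2) / 1000
dP = 687.1269 kPa
Convert: 687.1269 kPa * 0.001 = 0.68713 MPa
dP = 0.68713 MPa


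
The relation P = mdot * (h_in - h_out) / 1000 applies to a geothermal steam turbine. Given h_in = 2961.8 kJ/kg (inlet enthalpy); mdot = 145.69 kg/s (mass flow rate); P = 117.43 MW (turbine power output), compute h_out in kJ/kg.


h_out = h_in - P * 1000 / mdot
h_out = 2961.8 - 117.43 * 1000 / 145.69
h_out = 2155.8 kJ/kg


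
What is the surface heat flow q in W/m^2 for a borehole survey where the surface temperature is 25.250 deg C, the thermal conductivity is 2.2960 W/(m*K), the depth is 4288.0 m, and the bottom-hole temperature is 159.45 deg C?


Step 1: grad = (T_d - T_surf)/d * 1000 = (159.45 - 25.25)/4288.0 * 1000 = 31.29664 deg C/km
Step 2: q = k * grad / 1000 = 2.296 * 31.29664 / 1000 = 0.071857 W/m^2
q = 0.071857 W/m^2


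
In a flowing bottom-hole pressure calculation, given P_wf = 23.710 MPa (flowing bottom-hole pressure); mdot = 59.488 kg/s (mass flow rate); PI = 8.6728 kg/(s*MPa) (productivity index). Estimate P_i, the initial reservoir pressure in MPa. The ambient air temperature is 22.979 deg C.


P_i = P_wf + mdot / PI
P_i = 23.710 + 59.488 / 8.6728
P_i = 30.569 MPa


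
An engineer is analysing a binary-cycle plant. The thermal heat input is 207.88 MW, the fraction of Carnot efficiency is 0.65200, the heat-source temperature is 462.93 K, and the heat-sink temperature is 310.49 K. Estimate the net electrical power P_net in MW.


Step 1: eta = (1 - Tc/Th)*f = (1 - 310.49/462.93)*0.652 = 0.2146996
Step 2: P_net = eta * Q_in = 0.2146996 * 207.88 = 44.632 MW
P_net = 44.632 MW


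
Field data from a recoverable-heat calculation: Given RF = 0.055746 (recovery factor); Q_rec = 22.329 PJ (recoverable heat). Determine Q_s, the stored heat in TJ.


Q_s = Q_rec / RF
Q_s = 22.329 / 0.055746
Q_s = 400.5489 PJ
Convert: 400.5489 PJ * 1000.0 = 4.0055e+05 TJ
Q_s = 4.0055e+05 TJ


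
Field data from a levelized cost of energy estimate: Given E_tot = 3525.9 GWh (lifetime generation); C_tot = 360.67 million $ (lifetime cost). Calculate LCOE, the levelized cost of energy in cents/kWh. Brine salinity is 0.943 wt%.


LCOE = C_tot / E_tot * 100
LCOE = 360.67 / 3525.9 * 100
LCOE = 10.229 cents/kWh


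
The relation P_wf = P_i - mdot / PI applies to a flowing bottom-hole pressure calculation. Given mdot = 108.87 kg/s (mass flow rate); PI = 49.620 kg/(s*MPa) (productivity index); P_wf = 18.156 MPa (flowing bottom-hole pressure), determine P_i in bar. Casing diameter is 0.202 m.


P_i = P_wf + mdot / PI
P_i = 18.156 + 108.87 / 49.620
P_i = 20.35007 MPa
Convert: 20.35007 MPa * 10.0 = 203.50 bar
P_i = 203.50 bar


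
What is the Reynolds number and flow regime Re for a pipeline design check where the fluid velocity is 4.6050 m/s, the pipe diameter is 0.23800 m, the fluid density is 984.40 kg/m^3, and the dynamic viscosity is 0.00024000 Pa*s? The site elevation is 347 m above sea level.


Step 1: Re = rho*vel*D/mu = 984.4*4.605*0.238/0.00024 = 4.4954e+06
Step 2: Re = 4.4954e+06 > 4000, so flow is turbulent.
Re = 4.4954e+06 (turbulent)


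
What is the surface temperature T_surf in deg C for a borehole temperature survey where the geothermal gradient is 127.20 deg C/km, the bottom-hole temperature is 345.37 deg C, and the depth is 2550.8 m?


T_surf = T_d - grad * d / 1000
T_surf = 345.37 - 127.20 * 2550.8 / 1000
T_surf = 20.908 deg C


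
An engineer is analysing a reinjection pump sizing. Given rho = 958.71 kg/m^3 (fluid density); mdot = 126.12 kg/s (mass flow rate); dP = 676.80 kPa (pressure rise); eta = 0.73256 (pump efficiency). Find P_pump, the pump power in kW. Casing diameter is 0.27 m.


P_pump = mdot * dP / (rho * eta)
P_pump = 126.12 * 676.80 / (958.71 * 0.73256)
P_pump = 121.54 kW


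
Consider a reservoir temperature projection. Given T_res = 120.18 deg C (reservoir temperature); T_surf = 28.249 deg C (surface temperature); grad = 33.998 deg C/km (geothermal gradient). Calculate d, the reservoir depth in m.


d = (T_res - T_surf) / grad * 1000
d = (120.18 - 28.249) / 33.998 * 1000
d = 2704.0 m


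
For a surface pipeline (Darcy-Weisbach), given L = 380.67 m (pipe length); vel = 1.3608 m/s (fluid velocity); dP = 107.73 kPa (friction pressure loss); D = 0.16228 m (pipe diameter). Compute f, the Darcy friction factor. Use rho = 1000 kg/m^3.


f = dP*1000 / ((L/D)*(rho*vel^2/2))
f = 107.73*1000 / ((380.67/0.16228)*(1000*1.3608^2/2))
f = 0.049601


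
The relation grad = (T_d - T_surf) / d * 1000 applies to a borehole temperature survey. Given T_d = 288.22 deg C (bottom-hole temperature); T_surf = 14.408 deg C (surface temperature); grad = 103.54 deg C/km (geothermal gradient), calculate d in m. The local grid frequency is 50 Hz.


d = (T_d - T_surf) / grad * 1000
d = (288.22 - 14.408) / 103.54 * 1000
d = 2644.5 m


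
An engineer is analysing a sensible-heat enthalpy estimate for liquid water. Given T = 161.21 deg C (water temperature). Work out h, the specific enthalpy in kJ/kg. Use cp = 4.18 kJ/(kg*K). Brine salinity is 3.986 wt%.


h = cp * T
h = 4.18 * 161.21
h = 673.86 kJ/kg


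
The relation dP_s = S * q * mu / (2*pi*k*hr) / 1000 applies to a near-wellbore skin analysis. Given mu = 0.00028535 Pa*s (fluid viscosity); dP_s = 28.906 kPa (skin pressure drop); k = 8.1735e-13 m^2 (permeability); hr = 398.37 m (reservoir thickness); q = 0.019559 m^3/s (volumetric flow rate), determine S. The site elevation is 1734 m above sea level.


S = dP_s * 1000 * 2*pi*k*hr / (q*mu)
S = 28.906 * 1000 * 2*pi*8.1735e-13*398.37 / (0.019559*0.00028535)
S = 10.596


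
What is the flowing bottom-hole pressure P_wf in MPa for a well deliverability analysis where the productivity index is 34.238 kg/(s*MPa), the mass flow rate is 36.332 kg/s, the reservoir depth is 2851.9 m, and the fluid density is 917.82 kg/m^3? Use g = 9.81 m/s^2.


Step 1: P_i = rho*g*h/1e6 = 917.82*9.81*2851.9/1e6 = 25.67798 MPa
Step 2: P_wf = P_i - mdot/PI = 25.67798 - 36.332/34.238 = 24.617 MPa
P_wf = 24.617 MPa


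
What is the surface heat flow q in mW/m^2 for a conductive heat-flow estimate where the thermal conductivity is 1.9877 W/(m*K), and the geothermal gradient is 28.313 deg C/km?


q = k * grad / 1000
q = 1.9877 * 28.313 / 1000
q = 0.05627775 W/m^2
Convert: 0.05627775 W/m^2 * 1000.0 = 56.278 mW/m^2
q = 56.278 mW/m^2


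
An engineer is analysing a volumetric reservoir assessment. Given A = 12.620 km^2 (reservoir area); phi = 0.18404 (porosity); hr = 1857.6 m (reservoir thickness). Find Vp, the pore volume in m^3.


Vp = A * 1e6 * hr * phi
Vp = 12.620 * 1e6 * 1857.6 * 0.18404
Vp = 4.3144e+09 m^3


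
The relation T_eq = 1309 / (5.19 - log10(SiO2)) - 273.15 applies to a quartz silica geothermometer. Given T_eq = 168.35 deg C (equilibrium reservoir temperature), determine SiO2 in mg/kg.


SiO2 = 10^(5.19 - 1309/(T_eq + 273.15))
SiO2 = 10^(5.19 - 1309/(168.35 + 273.15))
SiO2 = 167.92 mg/kg


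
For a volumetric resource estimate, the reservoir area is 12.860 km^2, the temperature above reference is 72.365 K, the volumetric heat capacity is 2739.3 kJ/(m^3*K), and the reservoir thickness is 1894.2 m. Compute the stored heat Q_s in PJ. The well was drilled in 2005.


Step 1: Vr = A*1e6*hr = 12.86*1e6*1894.2 = 2.435941e+10 m^3
Step 2: Q_s = Vr*rhoc*dT/1e12 = 2.435941e+10*2739.3*72.365/1e12 = 4828.8 PJ
Q_s = 4828.8 PJ


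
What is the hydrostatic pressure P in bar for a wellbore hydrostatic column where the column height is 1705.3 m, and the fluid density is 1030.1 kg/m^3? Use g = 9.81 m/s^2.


P = rho * g * h / 1e6
P = 1030.1 * 9.81 * 1705.3 / 1e6
P = 17.23254 MPa
Convert: 17.23254 MPa * 10.0 = 172.33 bar
P = 172.33 bar


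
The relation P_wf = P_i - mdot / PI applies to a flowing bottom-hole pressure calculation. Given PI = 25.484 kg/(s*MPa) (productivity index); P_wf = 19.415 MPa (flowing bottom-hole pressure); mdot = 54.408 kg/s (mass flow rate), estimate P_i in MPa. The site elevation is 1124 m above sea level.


P_i = P_wf + mdot / PI
P_i = 19.415 + 54.408 / 25.484
P_i = 21.550 MPa


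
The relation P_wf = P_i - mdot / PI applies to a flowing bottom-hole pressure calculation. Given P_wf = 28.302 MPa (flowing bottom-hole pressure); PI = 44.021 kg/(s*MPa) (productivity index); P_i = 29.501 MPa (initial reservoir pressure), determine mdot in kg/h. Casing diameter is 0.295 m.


mdot = (P_i - P_wf) * PI
mdot = (29.501 - 28.302) * 44.021
mdot = 52.78118 kg/s
Convert: 52.78118 kg/s * 3600.0 = 1.9001e+05 kg/h
mdot = 1.9001e+05 kg/h


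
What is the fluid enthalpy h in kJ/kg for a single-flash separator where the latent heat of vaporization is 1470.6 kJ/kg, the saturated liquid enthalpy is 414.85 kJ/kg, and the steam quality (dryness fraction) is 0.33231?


h = hf + x * hfg
h = 414.85 + 0.33231 * 1470.6
h = 903.55 kJ/kg
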